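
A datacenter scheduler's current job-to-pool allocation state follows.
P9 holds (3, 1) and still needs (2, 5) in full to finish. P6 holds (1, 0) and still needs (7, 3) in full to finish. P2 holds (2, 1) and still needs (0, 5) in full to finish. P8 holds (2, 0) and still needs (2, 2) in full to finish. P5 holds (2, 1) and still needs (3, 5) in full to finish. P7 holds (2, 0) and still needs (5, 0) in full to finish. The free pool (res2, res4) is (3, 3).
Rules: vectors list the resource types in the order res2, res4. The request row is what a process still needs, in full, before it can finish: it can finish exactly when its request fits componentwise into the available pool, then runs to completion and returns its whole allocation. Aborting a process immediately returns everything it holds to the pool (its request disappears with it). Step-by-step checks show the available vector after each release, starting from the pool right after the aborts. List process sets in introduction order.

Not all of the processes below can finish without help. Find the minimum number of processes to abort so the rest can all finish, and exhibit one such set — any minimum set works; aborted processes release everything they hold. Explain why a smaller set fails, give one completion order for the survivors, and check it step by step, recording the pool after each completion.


Minimum abort set: P9 and P2.
Key observation: before aborting P9 and P2, P5 was permanently blocked — no order could ever run it; afterwards it completes at step 3.
Minimality, checking each single-abort alternative: P9 alone leaves P2 blocked (short on res4); P6 alone leaves P9 blocked (short on res4); P2 alone leaves P9 blocked (short on res4); P8 alone leaves P9 blocked (short on res4); P5 alone leaves P9 blocked (short on res4); P7 alone leaves P9 blocked (short on res4).
Survivors finish in the order: P6, P7, P5, P8. Walking it through (pool after the aborts first):
  pool = (8, 5)
  P6 needs (7, 3) <= (8, 5) -> finishes; pool += (1, 0) = (9, 5)
  P7 needs (5, 0) <= (9, 5) -> finishes; pool += (2, 0) = (11, 5)
  P5 needs (3, 5) <= (11, 5) -> finishes; pool += (2, 1) = (13, 6)
  P8 needs (2, 2) <= (13, 6) -> finishes; pool += (2, 0) = (15, 6)


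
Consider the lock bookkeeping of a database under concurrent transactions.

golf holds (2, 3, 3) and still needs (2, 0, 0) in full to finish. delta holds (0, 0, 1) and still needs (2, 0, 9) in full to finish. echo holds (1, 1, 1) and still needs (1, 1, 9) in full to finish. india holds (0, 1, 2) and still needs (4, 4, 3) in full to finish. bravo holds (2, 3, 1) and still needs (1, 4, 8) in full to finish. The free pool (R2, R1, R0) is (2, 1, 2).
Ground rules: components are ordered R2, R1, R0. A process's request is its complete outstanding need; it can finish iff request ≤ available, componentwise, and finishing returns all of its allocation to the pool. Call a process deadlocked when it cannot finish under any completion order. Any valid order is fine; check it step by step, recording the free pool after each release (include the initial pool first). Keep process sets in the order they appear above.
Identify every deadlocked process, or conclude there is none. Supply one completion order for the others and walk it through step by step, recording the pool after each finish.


The deadlocked set is delta, echo and bravo.
Key observation: the pool after golf, india is (4, 5, 7); every surviving request exceeds it in R0, so progress ends there.
One completion order for the rest: golf, india. Verifying each step:
  pool = (2, 1, 2)
  golf: need (2, 0, 0) fits (2, 1, 2); releases (2, 3, 3), pool now (4, 4, 5)
  india: need (4, 4, 3) fits (4, 4, 5); releases (0, 1, 2), pool now (4, 5, 7)
The blocked processes can never fit:
  blocked: delta wants (2, 0, 9), pool (4, 5, 7) — not enough R0
  blocked: echo wants (1, 1, 9), pool (4, 5, 7) — not enough R0
  blocked: bravo wants (1, 4, 8), pool (4, 5, 7) — not enough R0


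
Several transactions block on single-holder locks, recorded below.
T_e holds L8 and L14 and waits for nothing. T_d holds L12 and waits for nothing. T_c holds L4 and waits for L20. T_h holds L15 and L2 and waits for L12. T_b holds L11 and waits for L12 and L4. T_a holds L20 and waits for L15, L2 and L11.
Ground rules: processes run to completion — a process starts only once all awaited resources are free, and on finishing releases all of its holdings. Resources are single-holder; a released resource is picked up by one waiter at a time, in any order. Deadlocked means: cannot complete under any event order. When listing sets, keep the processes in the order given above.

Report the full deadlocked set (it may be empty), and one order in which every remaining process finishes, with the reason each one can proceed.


Deadlocked: T_c, T_b and T_a.
Key observation: nobody on the ring T_c -> T_a -> T_b -> T_c can start until another member finishes, which never happens; no other process is dragged down with it.
The rest can finish in the order T_d, T_h, T_e.
Check, step by step:
  T_d: no waits; runs immediately, freeing L12
  run T_h (all its waits — L12 — are resolved); releases L15 and L2
  T_e: no waits; runs immediately, freeing L8 and L14


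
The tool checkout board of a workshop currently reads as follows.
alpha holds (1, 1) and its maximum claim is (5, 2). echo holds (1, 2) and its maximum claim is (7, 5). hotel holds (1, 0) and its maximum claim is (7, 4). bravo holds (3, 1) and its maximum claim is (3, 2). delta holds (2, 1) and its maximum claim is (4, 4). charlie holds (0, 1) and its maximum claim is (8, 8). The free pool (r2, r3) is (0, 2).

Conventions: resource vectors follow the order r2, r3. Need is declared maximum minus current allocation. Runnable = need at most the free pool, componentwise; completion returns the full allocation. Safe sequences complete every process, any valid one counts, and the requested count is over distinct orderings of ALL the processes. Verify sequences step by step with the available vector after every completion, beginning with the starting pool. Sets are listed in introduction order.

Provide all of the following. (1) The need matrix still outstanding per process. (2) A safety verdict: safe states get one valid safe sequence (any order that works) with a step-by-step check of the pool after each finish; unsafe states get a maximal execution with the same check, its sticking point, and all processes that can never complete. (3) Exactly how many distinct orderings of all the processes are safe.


(1) Need matrix, components ordered r2, r3:
  alpha: (4, 1)
  echo: (6, 3)
  hotel: (6, 4)
  bravo: (0, 1)
  delta: (2, 3)
  charlie: (8, 7)
(2) The state is SAFE; one workable sequence: bravo, delta, alpha, hotel, echo, charlie.
Key observation: reading the order forward, delta is the first process whose need (2, 3) meets the free pool (3, 3) exactly on a resource it requests.
Walking it through:
  pool = (0, 2)
  run bravo (needs (0, 1), free (0, 2)); after release of (3, 1) the pool is (3, 3)
  run delta (needs (2, 3), free (3, 3)); after release of (2, 1) the pool is (5, 4)
  run alpha (needs (4, 1), free (5, 4)); after release of (1, 1) the pool is (6, 5)
  run hotel (needs (6, 4), free (6, 5)); after release of (1, 0) the pool is (7, 5)
  run echo (needs (6, 3), free (7, 5)); after release of (1, 2) the pool is (8, 7)
  run charlie (needs (8, 7), free (8, 7)); after release of (0, 1) the pool is (8, 8)
(3) The exact count: 2 of the possible complete orderings are safe sequences.


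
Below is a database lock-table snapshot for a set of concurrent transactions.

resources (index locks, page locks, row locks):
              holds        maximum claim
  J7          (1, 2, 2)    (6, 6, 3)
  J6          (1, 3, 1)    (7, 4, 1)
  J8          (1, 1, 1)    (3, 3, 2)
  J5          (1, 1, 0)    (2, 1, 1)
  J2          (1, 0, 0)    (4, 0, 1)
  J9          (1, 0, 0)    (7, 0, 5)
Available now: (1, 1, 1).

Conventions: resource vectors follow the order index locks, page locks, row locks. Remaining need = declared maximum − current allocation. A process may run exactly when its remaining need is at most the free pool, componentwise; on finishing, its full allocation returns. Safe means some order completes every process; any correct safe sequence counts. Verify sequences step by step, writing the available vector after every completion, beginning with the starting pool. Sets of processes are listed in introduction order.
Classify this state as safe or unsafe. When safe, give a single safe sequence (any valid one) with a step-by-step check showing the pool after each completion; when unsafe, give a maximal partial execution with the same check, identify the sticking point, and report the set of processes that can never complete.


The state is UNSAFE.
Key observation: index locks is the bottleneck — with J5, J8, J2 done the pool holds (4, 3, 2), short of every remaining need.
The run J5, J8, J2 cannot be extended any further. Step-by-step check:
  pool = (1, 1, 1)
  run J5 (needs (1, 0, 1), free (1, 1, 1)); after release of (1, 1, 0) the pool is (2, 2, 1)
  run J8 (needs (2, 2, 1), free (2, 2, 1)); after release of (1, 1, 1) the pool is (3, 3, 2)
  run J2 (needs (3, 0, 1), free (3, 3, 2)); after release of (1, 0, 0) the pool is (4, 3, 2)
  blocked: J7 wants (5, 4, 1), pool (4, 3, 2) — not enough index locks and page locks
  blocked: J6 wants (6, 1, 0), pool (4, 3, 2) — not enough index locks
  blocked: J9 wants (6, 0, 5), pool (4, 3, 2) — not enough index locks and row locks
Processes that can never finish: J7, J6 and J9.


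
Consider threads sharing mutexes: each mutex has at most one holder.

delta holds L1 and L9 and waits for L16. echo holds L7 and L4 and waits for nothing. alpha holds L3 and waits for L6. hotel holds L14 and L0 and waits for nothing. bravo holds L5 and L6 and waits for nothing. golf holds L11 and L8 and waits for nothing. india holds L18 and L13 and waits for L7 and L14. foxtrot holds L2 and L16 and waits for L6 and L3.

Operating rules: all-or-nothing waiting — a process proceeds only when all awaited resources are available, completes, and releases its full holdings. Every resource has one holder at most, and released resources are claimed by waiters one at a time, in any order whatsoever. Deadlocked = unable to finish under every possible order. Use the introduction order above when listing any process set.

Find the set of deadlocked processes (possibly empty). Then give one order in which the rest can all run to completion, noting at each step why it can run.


The deadlocked set is empty.
Key observation: no waiting chain loops back on itself — every chain ends at a process that waits on nothing, so everyone eventually runs.
One completion order for the rest: hotel, golf, bravo, alpha, foxtrot, echo, delta, india.
Check, step by step:
  hotel waits on nothing -> runs at once and releases L14 and L0
  golf waits on nothing -> runs at once and releases L11 and L8
  bravo waits on nothing -> runs at once and releases L5 and L6
  alpha: everything it awaited (L6) is free; runs, freeing L3
  foxtrot: everything it awaited (L6 and L3) is free; runs, freeing L2 and L16
  echo waits on nothing -> runs at once and releases L7 and L4
  delta: everything it awaited (L16) is free; runs, freeing L1 and L9
  india: everything it awaited (L7 and L14) is free; runs, freeing L18 and L13


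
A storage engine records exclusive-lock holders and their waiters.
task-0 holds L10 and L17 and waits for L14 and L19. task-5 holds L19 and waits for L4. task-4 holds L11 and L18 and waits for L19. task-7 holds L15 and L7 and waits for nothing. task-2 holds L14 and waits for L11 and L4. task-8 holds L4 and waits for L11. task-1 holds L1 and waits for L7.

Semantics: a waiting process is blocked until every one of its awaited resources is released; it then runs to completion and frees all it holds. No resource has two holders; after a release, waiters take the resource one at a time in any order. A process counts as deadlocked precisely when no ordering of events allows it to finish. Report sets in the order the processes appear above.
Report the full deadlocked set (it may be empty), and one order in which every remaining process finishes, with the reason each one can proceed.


The deadlocked set is task-0, task-5, task-4, task-2 and task-8.
Key observation: the waits loop around task-5 -> task-8 -> task-4 -> task-5 with no way out; task-0 and task-2 wait into the deadlock from upstream.
One completion order for the rest: task-7, task-1.
Verifying each step:
  task-7 waits on nothing -> runs at once and releases L15 and L7
  task-1: everything it awaited (L7) is free; runs, freeing L1


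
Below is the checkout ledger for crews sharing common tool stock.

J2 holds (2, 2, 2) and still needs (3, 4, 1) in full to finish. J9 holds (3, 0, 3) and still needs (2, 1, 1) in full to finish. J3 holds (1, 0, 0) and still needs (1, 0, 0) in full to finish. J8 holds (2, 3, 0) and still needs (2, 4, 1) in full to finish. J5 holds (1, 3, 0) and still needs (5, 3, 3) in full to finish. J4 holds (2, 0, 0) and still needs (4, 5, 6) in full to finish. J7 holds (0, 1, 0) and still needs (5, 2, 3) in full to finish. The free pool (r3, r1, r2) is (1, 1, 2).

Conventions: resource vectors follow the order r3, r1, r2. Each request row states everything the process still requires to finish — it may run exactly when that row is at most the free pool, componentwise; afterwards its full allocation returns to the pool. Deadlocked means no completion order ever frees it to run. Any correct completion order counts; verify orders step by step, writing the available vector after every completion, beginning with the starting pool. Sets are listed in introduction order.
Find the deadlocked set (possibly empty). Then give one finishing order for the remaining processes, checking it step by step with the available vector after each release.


Deadlocked: J2, J8, J5, J4 and J7.
Key observation: the wall is r1: completing J3, J9 brings the pool only to (5, 1, 5), and all the rest need more.
One completion order for the rest: J3, J9. Check, step by step:
  pool = (1, 1, 2)
  J3: need (1, 0, 0) fits (1, 1, 2); releases (1, 0, 0), pool now (2, 1, 2)
  J9: need (2, 1, 1) fits (2, 1, 2); releases (3, 0, 3), pool now (5, 1, 5)
The blocked processes can never fit:
  J2 cannot run: need (3, 4, 1) vs free (5, 1, 5) (insufficient r1)
  J8 cannot run: need (2, 4, 1) vs free (5, 1, 5) (insufficient r1)
  J5 cannot run: need (5, 3, 3) vs free (5, 1, 5) (insufficient r1)
  J4 cannot run: need (4, 5, 6) vs free (5, 1, 5) (insufficient r1 and r2)
  J7 cannot run: need (5, 2, 3) vs free (5, 1, 5) (insufficient r1)


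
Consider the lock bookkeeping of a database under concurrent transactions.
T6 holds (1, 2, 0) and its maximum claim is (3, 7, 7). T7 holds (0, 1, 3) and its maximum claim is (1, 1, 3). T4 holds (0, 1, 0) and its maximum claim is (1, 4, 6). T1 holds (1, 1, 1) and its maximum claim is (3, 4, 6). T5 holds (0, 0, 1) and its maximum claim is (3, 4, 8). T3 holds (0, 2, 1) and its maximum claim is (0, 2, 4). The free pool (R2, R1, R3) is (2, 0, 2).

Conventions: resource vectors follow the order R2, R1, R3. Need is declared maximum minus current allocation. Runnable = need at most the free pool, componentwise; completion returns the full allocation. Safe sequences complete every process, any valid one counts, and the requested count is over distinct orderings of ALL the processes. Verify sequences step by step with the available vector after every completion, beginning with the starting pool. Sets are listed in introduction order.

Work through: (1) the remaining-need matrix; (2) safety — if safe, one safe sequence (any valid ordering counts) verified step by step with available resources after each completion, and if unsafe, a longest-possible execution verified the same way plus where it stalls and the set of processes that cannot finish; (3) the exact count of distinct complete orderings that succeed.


(1) Outstanding need per process (order R2, R1, R3):
  T6: (2, 5, 7)
  T7: (1, 0, 0)
  T4: (1, 3, 6)
  T1: (2, 3, 5)
  T5: (3, 4, 7)
  T3: (0, 0, 3)
(2) SAFE, for example via the order T7, T3, T4, T1, T6, T5.
Key observation: reading the order forward, T4 is the first process whose need (1, 3, 6) meets the free pool (2, 3, 6) exactly on a resource it requests.
Step-by-step check:
  pool = (2, 0, 2)
  run T7 (needs (1, 0, 0), free (2, 0, 2)); after release of (0, 1, 3) the pool is (2, 1, 5)
  run T3 (needs (0, 0, 3), free (2, 1, 5)); after release of (0, 2, 1) the pool is (2, 3, 6)
  run T4 (needs (1, 3, 6), free (2, 3, 6)); after release of (0, 1, 0) the pool is (2, 4, 6)
  run T1 (needs (2, 3, 5), free (2, 4, 6)); after release of (1, 1, 1) the pool is (3, 5, 7)
  run T6 (needs (2, 5, 7), free (3, 5, 7)); after release of (1, 2, 0) the pool is (4, 7, 7)
  run T5 (needs (3, 4, 7), free (4, 7, 7)); after release of (0, 0, 1) the pool is (4, 7, 8)
(3) Exactly 5 of the possible complete orderings are safe sequences.


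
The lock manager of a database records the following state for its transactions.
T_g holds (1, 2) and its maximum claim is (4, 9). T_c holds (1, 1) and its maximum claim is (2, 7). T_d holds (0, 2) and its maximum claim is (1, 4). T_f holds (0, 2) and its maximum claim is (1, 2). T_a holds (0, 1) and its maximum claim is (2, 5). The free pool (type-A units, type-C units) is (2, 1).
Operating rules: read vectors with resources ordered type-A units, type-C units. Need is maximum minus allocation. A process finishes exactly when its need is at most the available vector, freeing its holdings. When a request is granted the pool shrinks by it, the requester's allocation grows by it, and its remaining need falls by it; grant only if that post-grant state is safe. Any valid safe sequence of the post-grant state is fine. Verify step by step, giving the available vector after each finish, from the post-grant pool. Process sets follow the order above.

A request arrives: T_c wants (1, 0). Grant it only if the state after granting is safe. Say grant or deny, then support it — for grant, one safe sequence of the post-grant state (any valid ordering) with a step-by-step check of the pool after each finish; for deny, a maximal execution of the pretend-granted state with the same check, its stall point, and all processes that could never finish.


DENY: after the grant no complete ordering would exist.
Key observation: after T_f, T_d the pool peaks at (1, 5), and each blocked process is short somewhere: T_g on type-A units, type-C units; T_c on type-C units; T_a on type-A units.
On the post-grant state, T_f, T_d is a maximal run — nothing extends it. Verifying each step:
  pool = (1, 1)
  run T_f (needs (1, 0), free (1, 1)); after release of (0, 2) the pool is (1, 3)
  run T_d (needs (1, 2), free (1, 3)); after release of (0, 2) the pool is (1, 5)
  T_g still needs (3, 7) but only (1, 5) is free — short on type-A units and type-C units
  T_c still needs (0, 6) but only (1, 5) is free — short on type-C units
  T_a still needs (2, 4) but only (1, 5) is free — short on type-A units
Processes that could never finish after the grant: T_g, T_c and T_a.


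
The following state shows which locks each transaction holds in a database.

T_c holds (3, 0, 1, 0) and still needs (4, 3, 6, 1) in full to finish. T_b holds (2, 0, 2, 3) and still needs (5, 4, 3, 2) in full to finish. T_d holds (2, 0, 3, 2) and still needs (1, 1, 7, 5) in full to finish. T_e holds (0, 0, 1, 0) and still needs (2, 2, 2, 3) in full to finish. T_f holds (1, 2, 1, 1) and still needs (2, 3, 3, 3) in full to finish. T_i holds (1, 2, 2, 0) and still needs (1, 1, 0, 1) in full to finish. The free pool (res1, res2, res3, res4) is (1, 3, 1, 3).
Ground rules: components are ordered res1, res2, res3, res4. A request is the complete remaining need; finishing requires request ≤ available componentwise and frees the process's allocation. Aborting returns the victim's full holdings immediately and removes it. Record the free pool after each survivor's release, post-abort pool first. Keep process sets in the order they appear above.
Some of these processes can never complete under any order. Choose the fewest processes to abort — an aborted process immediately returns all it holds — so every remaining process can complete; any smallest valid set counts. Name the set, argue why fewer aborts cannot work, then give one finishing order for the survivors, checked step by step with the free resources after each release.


The answer: abort T_d.
Key observation: T_c could never have finished before the abort; with (2, 0, 3, 2) returned by T_d, it fits at step 2.
Why nothing smaller works: aborting no one leaves the state deadlocked as given.
The survivors complete as T_i, T_c, T_e, T_b, T_f. Walking it through (starting from the post-abort pool):
  pool = (3, 3, 4, 5)
  T_i needs (1, 1, 0, 1) <= (3, 3, 4, 5) -> finishes; pool += (1, 2, 2, 0) = (4, 5, 6, 5)
  T_c needs (4, 3, 6, 1) <= (4, 5, 6, 5) -> finishes; pool += (3, 0, 1, 0) = (7, 5, 7, 5)
  T_e needs (2, 2, 2, 3) <= (7, 5, 7, 5) -> finishes; pool += (0, 0, 1, 0) = (7, 5, 8, 5)
  T_b needs (5, 4, 3, 2) <= (7, 5, 8, 5) -> finishes; pool += (2, 0, 2, 3) = (9, 5, 10, 8)
  T_f needs (2, 3, 3, 3) <= (9, 5, 10, 8) -> finishes; pool += (1, 2, 1, 1) = (10, 7, 11, 9)


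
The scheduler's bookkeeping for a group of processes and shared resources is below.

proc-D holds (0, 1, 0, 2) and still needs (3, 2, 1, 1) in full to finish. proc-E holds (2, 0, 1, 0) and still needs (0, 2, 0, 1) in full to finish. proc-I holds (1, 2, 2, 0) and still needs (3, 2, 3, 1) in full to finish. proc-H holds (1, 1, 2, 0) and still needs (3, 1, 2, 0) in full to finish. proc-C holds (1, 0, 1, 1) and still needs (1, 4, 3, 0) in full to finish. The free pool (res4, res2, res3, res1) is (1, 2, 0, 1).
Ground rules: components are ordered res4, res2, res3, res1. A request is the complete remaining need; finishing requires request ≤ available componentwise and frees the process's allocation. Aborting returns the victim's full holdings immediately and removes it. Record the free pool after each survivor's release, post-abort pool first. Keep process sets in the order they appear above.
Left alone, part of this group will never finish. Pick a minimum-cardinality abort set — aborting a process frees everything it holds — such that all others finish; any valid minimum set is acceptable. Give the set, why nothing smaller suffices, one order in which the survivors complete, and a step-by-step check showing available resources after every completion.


Abort proc-I.
Key observation: proc-C could never have finished before the abort; with (1, 2, 2, 0) returned by proc-I, it fits at step 2.
Why nothing smaller works: aborting no one leaves the state deadlocked as given.
The survivors complete as proc-E, proc-C, proc-D, proc-H. Verifying each step (starting from the post-abort pool):
  pool = (2, 4, 2, 1)
  proc-E needs (0, 2, 0, 1) <= (2, 4, 2, 1) -> finishes; pool += (2, 0, 1, 0) = (4, 4, 3, 1)
  proc-C needs (1, 4, 3, 0) <= (4, 4, 3, 1) -> finishes; pool += (1, 0, 1, 1) = (5, 4, 4, 2)
  proc-D needs (3, 2, 1, 1) <= (5, 4, 4, 2) -> finishes; pool += (0, 1, 0, 2) = (5, 5, 4, 4)
  proc-H needs (3, 1, 2, 0) <= (5, 5, 4, 4) -> finishes; pool += (1, 1, 2, 0) = (6, 6, 6, 4)


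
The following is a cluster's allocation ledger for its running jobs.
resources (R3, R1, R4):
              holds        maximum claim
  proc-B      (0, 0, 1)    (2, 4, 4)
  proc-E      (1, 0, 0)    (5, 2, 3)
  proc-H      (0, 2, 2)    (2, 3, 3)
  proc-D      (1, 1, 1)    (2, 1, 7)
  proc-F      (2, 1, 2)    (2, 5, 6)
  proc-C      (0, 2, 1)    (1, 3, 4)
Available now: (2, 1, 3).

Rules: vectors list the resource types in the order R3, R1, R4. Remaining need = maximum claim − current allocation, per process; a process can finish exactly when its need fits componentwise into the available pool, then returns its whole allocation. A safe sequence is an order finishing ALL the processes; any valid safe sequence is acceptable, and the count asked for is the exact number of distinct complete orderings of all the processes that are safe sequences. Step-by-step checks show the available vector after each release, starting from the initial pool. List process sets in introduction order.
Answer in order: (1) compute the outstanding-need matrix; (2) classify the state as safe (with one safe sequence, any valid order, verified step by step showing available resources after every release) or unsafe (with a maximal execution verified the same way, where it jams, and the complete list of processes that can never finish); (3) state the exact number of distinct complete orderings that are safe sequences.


(1) Outstanding need per process (order R3, R1, R4):
  proc-B: (2, 4, 3)
  proc-E: (4, 2, 3)
  proc-H: (2, 1, 1)
  proc-D: (1, 0, 6)
  proc-F: (0, 4, 4)
  proc-C: (1, 1, 3)
(2) SAFE, for example via the order proc-H, proc-C, proc-F, proc-D, proc-E, proc-B.
Key observation: reading the order forward, proc-H is the first process whose need (2, 1, 1) meets the free pool (2, 1, 3) exactly on a resource it requests.
Check, step by step:
  pool = (2, 1, 3)
  proc-H needs (2, 1, 1) <= (2, 1, 3) -> finishes; pool += (0, 2, 2) = (2, 3, 5)
  proc-C needs (1, 1, 3) <= (2, 3, 5) -> finishes; pool += (0, 2, 1) = (2, 5, 6)
  proc-F needs (0, 4, 4) <= (2, 5, 6) -> finishes; pool += (2, 1, 2) = (4, 6, 8)
  proc-D needs (1, 0, 6) <= (4, 6, 8) -> finishes; pool += (1, 1, 1) = (5, 7, 9)
  proc-E needs (4, 2, 3) <= (5, 7, 9) -> finishes; pool += (1, 0, 0) = (6, 7, 9)
  proc-B needs (2, 4, 3) <= (6, 7, 9) -> finishes; pool += (0, 0, 1) = (6, 7, 10)
(3) Precisely 24 of the possible complete orderings are safe sequences.


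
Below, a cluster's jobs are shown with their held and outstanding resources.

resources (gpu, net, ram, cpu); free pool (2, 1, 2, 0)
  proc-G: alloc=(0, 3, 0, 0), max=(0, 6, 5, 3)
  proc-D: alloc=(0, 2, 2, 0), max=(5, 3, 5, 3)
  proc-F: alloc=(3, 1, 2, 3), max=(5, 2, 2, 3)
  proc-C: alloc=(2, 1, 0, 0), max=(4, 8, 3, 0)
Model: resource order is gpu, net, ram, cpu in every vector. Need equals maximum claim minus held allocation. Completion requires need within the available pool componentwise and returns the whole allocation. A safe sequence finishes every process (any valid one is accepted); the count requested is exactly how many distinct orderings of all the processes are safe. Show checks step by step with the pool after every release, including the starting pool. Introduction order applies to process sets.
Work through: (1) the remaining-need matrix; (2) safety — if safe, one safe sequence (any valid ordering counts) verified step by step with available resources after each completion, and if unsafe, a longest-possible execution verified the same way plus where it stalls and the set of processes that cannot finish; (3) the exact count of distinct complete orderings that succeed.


(1) Remaining need (order gpu, net, ram, cpu):
  proc-G: (0, 3, 5, 3)
  proc-D: (5, 1, 3, 3)
  proc-F: (2, 1, 0, 0)
  proc-C: (2, 7, 3, 0)
(2) The state is SAFE; one workable sequence: proc-F, proc-D, proc-G, proc-C.
Key observation: reading the order forward, proc-F is the first process whose need (2, 1, 0, 0) meets the free pool (2, 1, 2, 0) exactly on a resource it requests.
Check, step by step:
  pool = (2, 1, 2, 0)
  proc-F needs (2, 1, 0, 0) <= (2, 1, 2, 0) -> finishes; pool += (3, 1, 2, 3) = (5, 2, 4, 3)
  proc-D needs (5, 1, 3, 3) <= (5, 2, 4, 3) -> finishes; pool += (0, 2, 2, 0) = (5, 4, 6, 3)
  proc-G needs (0, 3, 5, 3) <= (5, 4, 6, 3) -> finishes; pool += (0, 3, 0, 0) = (5, 7, 6, 3)
  proc-C needs (2, 7, 3, 0) <= (5, 7, 6, 3) -> finishes; pool += (2, 1, 0, 0) = (7, 8, 6, 3)
(3) Precisely 1 of the possible complete orderings is a safe sequence.


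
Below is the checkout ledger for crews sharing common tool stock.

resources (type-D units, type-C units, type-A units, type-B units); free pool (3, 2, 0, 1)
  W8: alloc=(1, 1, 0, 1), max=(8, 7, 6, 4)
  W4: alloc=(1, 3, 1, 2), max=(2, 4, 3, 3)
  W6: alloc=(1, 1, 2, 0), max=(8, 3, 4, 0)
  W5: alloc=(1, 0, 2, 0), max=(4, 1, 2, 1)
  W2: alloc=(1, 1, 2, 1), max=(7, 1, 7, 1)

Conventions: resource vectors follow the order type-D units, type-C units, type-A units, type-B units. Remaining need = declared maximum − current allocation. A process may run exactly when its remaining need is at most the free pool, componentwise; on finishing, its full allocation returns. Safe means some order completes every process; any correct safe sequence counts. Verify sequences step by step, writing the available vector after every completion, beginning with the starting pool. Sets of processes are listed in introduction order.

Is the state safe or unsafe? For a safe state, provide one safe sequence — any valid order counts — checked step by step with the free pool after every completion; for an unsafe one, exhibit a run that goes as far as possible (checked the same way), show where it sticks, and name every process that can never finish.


UNSAFE.
Key observation: even finishing W5, W4 leaves just (5, 5, 3, 3) free — too little type-D units for any of the remaining processes.
Going as far as possible: W5, W4; after that, nothing fits. Step-by-step check:
  pool = (3, 2, 0, 1)
  run W5 (needs (3, 1, 0, 1), free (3, 2, 0, 1)); after release of (1, 0, 2, 0) the pool is (4, 2, 2, 1)
  run W4 (needs (1, 1, 2, 1), free (4, 2, 2, 1)); after release of (1, 3, 1, 2) the pool is (5, 5, 3, 3)
  W8 cannot run: need (7, 6, 6, 3) vs free (5, 5, 3, 3) (insufficient type-D units, type-C units and type-A units)
  W6 cannot run: need (7, 2, 2, 0) vs free (5, 5, 3, 3) (insufficient type-D units)
  W2 cannot run: need (6, 0, 5, 0) vs free (5, 5, 3, 3) (insufficient type-D units and type-A units)
Permanently blocked: W8, W6 and W2.


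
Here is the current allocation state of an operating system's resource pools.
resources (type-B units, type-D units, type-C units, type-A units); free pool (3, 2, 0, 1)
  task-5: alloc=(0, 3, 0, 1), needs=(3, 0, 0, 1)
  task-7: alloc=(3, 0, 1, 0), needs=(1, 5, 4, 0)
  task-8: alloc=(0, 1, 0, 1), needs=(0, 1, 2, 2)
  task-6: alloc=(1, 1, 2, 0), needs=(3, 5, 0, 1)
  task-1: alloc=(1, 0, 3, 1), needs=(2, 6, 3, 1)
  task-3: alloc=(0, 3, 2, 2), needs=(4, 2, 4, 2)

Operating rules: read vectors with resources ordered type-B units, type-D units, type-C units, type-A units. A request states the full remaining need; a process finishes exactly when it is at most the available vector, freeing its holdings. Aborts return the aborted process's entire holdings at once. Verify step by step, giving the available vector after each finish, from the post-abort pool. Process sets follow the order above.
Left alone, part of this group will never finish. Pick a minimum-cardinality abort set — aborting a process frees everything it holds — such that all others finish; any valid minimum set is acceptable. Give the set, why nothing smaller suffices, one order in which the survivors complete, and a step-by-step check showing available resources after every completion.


Minimum abort set: task-7.
Key observation: task-1 could never have finished before the abort; with (3, 0, 1, 0) returned by task-7, it fits at step 4.
Why nothing smaller works: aborting no one leaves the state deadlocked as given.
Survivors finish in the order: task-5, task-6, task-8, task-1, task-3. Step-by-step check (pool after the aborts first):
  pool = (6, 2, 1, 1)
  task-5 needs (3, 0, 0, 1) <= (6, 2, 1, 1) -> finishes; pool += (0, 3, 0, 1) = (6, 5, 1, 2)
  task-6 needs (3, 5, 0, 1) <= (6, 5, 1, 2) -> finishes; pool += (1, 1, 2, 0) = (7, 6, 3, 2)
  task-8 needs (0, 1, 2, 2) <= (7, 6, 3, 2) -> finishes; pool += (0, 1, 0, 1) = (7, 7, 3, 3)
  task-1 needs (2, 6, 3, 1) <= (7, 7, 3, 3) -> finishes; pool += (1, 0, 3, 1) = (8, 7, 6, 4)
  task-3 needs (4, 2, 4, 2) <= (8, 7, 6, 4) -> finishes; pool += (0, 3, 2, 2) = (8, 10, 8, 6)


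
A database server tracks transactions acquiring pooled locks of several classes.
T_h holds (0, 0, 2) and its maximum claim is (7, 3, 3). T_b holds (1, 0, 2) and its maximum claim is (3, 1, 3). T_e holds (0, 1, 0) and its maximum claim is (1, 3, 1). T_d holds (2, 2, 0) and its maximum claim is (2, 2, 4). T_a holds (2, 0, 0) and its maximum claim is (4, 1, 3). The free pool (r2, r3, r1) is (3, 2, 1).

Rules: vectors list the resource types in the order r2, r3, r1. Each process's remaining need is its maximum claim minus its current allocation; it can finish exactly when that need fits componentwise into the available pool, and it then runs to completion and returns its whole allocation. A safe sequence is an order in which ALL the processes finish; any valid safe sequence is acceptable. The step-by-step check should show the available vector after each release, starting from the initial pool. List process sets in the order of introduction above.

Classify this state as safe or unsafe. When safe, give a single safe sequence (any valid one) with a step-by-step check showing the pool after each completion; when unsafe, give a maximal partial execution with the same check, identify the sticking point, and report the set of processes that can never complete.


The state is UNSAFE.
Key observation: after T_b, T_e, T_a the pool peaks at (6, 3, 3), and each blocked process is short somewhere: T_h on r2; T_d on r1.
Going as far as possible: T_b, T_e, T_a; after that, nothing fits. Verifying each step:
  pool = (3, 2, 1)
  T_b needs (2, 1, 1) <= (3, 2, 1) -> finishes; pool += (1, 0, 2) = (4, 2, 3)
  T_e needs (1, 2, 1) <= (4, 2, 3) -> finishes; pool += (0, 1, 0) = (4, 3, 3)
  T_a needs (2, 1, 3) <= (4, 3, 3) -> finishes; pool += (2, 0, 0) = (6, 3, 3)
  T_h still needs (7, 3, 1) but only (6, 3, 3) is free — short on r2
  T_d still needs (0, 0, 4) but only (6, 3, 3) is free — short on r1
Permanently blocked: T_h and T_d.


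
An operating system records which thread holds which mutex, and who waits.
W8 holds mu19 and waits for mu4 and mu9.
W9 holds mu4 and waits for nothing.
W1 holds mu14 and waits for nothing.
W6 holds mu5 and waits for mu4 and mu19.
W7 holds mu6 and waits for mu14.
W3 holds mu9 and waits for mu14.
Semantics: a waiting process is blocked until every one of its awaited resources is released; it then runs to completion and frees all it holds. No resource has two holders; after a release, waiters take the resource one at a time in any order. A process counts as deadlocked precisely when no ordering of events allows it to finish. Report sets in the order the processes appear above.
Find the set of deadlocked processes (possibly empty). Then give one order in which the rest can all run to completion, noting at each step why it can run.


No process is deadlocked.
Key observation: all waits point, directly or indirectly, at processes that can finish, so nothing is permanently blocked.
One completion order for the rest: W9, W1, W3, W8, W6, W7.
Check, step by step:
  W9 waits on nothing -> runs at once and releases mu4
  W1 waits on nothing -> runs at once and releases mu14
  W3: everything it awaited (mu14) is free; runs, freeing mu9
  W8: everything it awaited (mu4 and mu9) is free; runs, freeing mu19
  W6: everything it awaited (mu4 and mu19) is free; runs, freeing mu5
  W7: everything it awaited (mu14) is free; runs, freeing mu6


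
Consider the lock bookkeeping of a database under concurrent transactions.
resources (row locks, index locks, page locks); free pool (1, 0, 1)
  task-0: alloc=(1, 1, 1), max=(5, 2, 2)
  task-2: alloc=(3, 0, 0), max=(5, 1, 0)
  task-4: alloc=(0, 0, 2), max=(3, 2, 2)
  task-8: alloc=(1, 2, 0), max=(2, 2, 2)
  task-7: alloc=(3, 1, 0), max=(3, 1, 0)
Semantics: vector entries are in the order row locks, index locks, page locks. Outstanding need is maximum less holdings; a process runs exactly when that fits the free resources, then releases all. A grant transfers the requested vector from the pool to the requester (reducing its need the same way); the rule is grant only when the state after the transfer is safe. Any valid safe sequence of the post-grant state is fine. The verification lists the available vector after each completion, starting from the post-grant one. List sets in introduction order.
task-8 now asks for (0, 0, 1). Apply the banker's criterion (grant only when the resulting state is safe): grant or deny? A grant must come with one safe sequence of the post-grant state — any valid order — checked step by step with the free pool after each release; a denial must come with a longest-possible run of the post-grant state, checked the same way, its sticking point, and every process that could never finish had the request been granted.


DENY: after the grant no complete ordering would exist.
Key observation: after task-7, task-2 the pool peaks at (7, 1, 0), and each blocked process is short somewhere: task-0 on page locks; task-4 on index locks; task-8 on page locks.
On the post-grant state, task-7, task-2 is a maximal run — nothing extends it. Verifying each step:
  pool = (1, 0, 0)
  run task-7 (needs (0, 0, 0), free (1, 0, 0)); after release of (3, 1, 0) the pool is (4, 1, 0)
  run task-2 (needs (2, 1, 0), free (4, 1, 0)); after release of (3, 0, 0) the pool is (7, 1, 0)
  task-0 cannot run: need (4, 1, 1) vs free (7, 1, 0) (insufficient page locks)
  task-4 cannot run: need (3, 2, 0) vs free (7, 1, 0) (insufficient index locks)
  task-8 cannot run: need (1, 0, 1) vs free (7, 1, 0) (insufficient page locks)
Post-grant, the permanently blocked set is task-0, task-4 and task-8.


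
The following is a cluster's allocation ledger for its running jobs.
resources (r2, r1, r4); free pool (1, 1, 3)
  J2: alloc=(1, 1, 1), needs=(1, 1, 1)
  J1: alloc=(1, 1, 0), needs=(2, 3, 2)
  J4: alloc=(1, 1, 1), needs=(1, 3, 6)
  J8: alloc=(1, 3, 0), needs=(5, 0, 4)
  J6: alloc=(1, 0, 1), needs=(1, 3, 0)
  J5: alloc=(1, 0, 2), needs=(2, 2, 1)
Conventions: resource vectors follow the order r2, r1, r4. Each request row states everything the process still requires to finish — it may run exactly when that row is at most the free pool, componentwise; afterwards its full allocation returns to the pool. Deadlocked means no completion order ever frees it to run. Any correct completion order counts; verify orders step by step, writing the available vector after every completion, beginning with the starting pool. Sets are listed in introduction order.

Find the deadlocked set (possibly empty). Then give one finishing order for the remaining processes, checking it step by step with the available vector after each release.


The deadlocked set is J1, J4, J8 and J6.
Key observation: after J2, J5 the pool peaks at (3, 2, 6), and each blocked process is short somewhere: J1 on r1; J4 on r1; J8 on r2; J6 on r1.
One completion order for the rest: J2, J5. Verifying each step:
  pool = (1, 1, 3)
  run J2 (needs (1, 1, 1), free (1, 1, 3)); after release of (1, 1, 1) the pool is (2, 2, 4)
  run J5 (needs (2, 2, 1), free (2, 2, 4)); after release of (1, 0, 2) the pool is (3, 2, 6)
The stuck group stays short no matter what:
  J1 still needs (2, 3, 2) but only (3, 2, 6) is free — short on r1
  J4 still needs (1, 3, 6) but only (3, 2, 6) is free — short on r1
  J8 still needs (5, 0, 4) but only (3, 2, 6) is free — short on r2
  J6 still needs (1, 3, 0) but only (3, 2, 6) is free — short on r1


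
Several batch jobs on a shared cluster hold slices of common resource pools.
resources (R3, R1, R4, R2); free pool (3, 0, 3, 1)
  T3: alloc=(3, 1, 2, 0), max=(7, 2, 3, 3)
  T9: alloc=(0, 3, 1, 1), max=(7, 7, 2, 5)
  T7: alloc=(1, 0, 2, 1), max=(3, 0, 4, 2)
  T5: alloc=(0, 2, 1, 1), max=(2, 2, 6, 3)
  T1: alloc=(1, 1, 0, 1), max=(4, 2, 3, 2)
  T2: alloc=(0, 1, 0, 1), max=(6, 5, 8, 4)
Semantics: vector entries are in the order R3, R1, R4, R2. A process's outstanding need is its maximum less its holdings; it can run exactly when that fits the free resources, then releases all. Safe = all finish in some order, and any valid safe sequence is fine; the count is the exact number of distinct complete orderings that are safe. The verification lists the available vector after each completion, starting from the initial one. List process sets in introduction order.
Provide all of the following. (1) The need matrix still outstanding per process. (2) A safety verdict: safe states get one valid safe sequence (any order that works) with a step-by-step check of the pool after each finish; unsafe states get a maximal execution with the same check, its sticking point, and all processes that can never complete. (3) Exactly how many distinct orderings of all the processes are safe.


(1) Need matrix, components ordered R3, R1, R4, R2:
  T3: (4, 1, 1, 3)
  T9: (7, 4, 1, 4)
  T7: (2, 0, 2, 1)
  T5: (2, 0, 5, 2)
  T1: (3, 1, 3, 1)
  T2: (6, 4, 8, 3)
(2) SAFE — a valid safe sequence is T7, T5, T3, T1, T2, T9.
Key observation: the first exact fit in this order is T7 — it needs (2, 0, 2, 1) with (3, 0, 3, 1) free, meeting a requested resource to the last unit.
Verifying each step:
  pool = (3, 0, 3, 1)
  T7: need (2, 0, 2, 1) fits (3, 0, 3, 1); releases (1, 0, 2, 1), pool now (4, 0, 5, 2)
  T5: need (2, 0, 5, 2) fits (4, 0, 5, 2); releases (0, 2, 1, 1), pool now (4, 2, 6, 3)
  T3: need (4, 1, 1, 3) fits (4, 2, 6, 3); releases (3, 1, 2, 0), pool now (7, 3, 8, 3)
  T1: need (3, 1, 3, 1) fits (7, 3, 8, 3); releases (1, 1, 0, 1), pool now (8, 4, 8, 4)
  T2: need (6, 4, 8, 3) fits (8, 4, 8, 4); releases (0, 1, 0, 1), pool now (8, 5, 8, 5)
  T9: need (7, 4, 1, 4) fits (8, 5, 8, 5); releases (0, 3, 1, 1), pool now (8, 8, 9, 6)
(3) The exact count: 4 of the possible complete orderings are safe sequences.
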